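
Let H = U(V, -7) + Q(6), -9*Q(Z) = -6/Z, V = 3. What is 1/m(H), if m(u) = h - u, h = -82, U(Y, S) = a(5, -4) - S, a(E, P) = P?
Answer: -9/766 ≈ -0.011749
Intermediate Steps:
U(Y, S) = -4 - S
Q(Z) = 2/(3*Z) (Q(Z) = -(-2)/(3*Z) = 2/(3*Z))
H = 28/9 (H = (-4 - 1*(-7)) + (⅔)/6 = (-4 + 7) + (⅔)*(⅙) = 3 + ⅑ = 28/9 ≈ 3.1111)
m(u) = -82 - u
1/m(H) = 1/(-82 - 1*28/9) = 1/(-82 - 28/9) = 1/(-766/9) = -9/766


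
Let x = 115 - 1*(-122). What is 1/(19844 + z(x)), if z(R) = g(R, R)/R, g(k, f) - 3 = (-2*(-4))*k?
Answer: 79/1568309 ≈ 5.0373e-5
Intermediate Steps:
x = 237 (x = 115 + 122 = 237)
g(k, f) = 3 + 8*k (g(k, f) = 3 + (-2*(-4))*k = 3 + 8*k)
z(R) = (3 + 8*R)/R
1/(19844 + z(x)) = 1/(19844 + (8 + 3/237)) = 1/(19844 + (8 + 3*(1/237))) = 1/(19844 + (8 + 1/79)) = 1/(19844 + 633/79) = 1/(1568309/79) = 79/1568309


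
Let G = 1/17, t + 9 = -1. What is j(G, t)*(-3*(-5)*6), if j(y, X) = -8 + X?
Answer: -1620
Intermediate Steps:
t = -10 (t = -9 - 1 = -10)
G = 1/17 ≈ 0.058824
j(G, t)*(-3*(-5)*6) = (-8 - 10)*(-3*(-5)*6) = -270*6 = -18*90 = -1620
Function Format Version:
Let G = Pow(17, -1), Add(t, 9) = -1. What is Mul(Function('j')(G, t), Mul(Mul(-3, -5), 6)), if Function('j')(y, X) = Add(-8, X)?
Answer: -1620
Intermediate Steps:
t = -10 (t = Add(-9, -1) = -10)
G = Rational(1, 17) ≈ 0.058824
Mul(Function('j')(G, t), Mul(Mul(-3, -5), 6)) = Mul(Add(-8, -10), Mul(Mul(-3, -5), 6)) = Mul(-18, Mul(15, 6)) = Mul(-18, 90) = -1620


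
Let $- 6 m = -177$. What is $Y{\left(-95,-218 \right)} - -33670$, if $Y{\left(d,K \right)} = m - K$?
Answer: $\frac{67835}{2} \approx 33918.0$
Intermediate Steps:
$m = \frac{59}{2}$ ($m = \left(- \frac{1}{6}\right) \left(-177\right) = \frac{59}{2} \approx 29.5$)
$Y{\left(d,K \right)} = \frac{59}{2} - K$
$Y{\left(-95,-218 \right)} - -33670 = \left(\frac{59}{2} - -218\right) - -33670 = \left(\frac{59}{2} + 218\right) + 33670 = \frac{495}{2} + 33670 = \frac{67835}{2}$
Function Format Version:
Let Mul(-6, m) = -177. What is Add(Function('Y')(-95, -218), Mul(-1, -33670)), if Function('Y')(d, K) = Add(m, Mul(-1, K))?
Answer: Rational(67835, 2) ≈ 33918.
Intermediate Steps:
m = Rational(59, 2) (m = Mul(Rational(-1, 6), -177) = Rational(59, 2) ≈ 29.500)
Function('Y')(d, K) = Add(Rational(59, 2), Mul(-1, K))
Add(Function('Y')(-95, -218), Mul(-1, -33670)) = Add(Add(Rational(59, 2), Mul(-1, -218)), Mul(-1, -33670)) = Add(Add(Rational(59, 2), 218), 33670) = Add(Rational(495, 2), 33670) = Rational(67835, 2)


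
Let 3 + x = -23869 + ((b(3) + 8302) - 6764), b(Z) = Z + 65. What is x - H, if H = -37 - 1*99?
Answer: -22130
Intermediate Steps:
b(Z) = 65 + Z
x = -22266 (x = -3 + (-23869 + (((65 + 3) + 8302) - 6764)) = -3 + (-23869 + ((68 + 8302) - 6764)) = -3 + (-23869 + (8370 - 6764)) = -3 + (-23869 + 1606) = -3 - 22263 = -22266)
H = -136 (H = -37 - 99 = -136)
x - H = -22266 - 1*(-136) = -22266 + 136 = -22130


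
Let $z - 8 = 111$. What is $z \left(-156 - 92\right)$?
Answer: $-29512$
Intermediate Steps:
$z = 119$ ($z = 8 + 111 = 119$)
$z \left(-156 - 92\right) = 119 \left(-156 - 92\right) = 119 \left(-248\right) = -29512$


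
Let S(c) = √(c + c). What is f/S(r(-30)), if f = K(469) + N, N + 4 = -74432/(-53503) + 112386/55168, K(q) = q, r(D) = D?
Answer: -691319066047*I*√15/44274802560 ≈ -60.474*I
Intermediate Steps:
S(c) = √2*√c (S(c) = √(2*c) = √2*√c)
N = -843680641/1475826752 (N = -4 + (-74432/(-53503) + 112386/55168) = -4 + (-74432*(-1/53503) + 112386*(1/55168)) = -4 + (74432/53503 + 56193/27584) = -4 + 5059626367/1475826752 = -843680641/1475826752 ≈ -0.57167)
f = 691319066047/1475826752 (f = 469 - 843680641/1475826752 = 691319066047/1475826752 ≈ 468.43)
f/S(r(-30)) = 691319066047/(1475826752*((√2*√(-30)))) = 691319066047/(1475826752*((√2*(I*√30)))) = 691319066047/(1475826752*((2*I*√15))) = 691319066047*(-I*√15/30)/1475826752 = -691319066047*I*√15/44274802560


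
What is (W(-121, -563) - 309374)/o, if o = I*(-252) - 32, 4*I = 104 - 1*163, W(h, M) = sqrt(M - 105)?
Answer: -309374/3685 + 2*I*sqrt(167)/3685 ≈ -83.955 + 0.0070138*I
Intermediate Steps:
W(h, M) = sqrt(-105 + M)
I = -59/4 (I = (104 - 1*163)/4 = (104 - 163)/4 = (1/4)*(-59) = -59/4 ≈ -14.750)
o = 3685 (o = -59/4*(-252) - 32 = 3717 - 32 = 3685)
(W(-121, -563) - 309374)/o = (sqrt(-105 - 563) - 309374)/3685 = (sqrt(-668) - 309374)*(1/3685) = (2*I*sqrt(167) - 309374)*(1/3685) = (-309374 + 2*I*sqrt(167))*(1/3685) = -309374/3685 + 2*I*sqrt(167)/3685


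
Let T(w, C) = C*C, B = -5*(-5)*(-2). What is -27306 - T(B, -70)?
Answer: -32206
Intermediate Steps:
B = -50 (B = 25*(-2) = -50)
T(w, C) = C²
-27306 - T(B, -70) = -27306 - 1*(-70)² = -27306 - 1*4900 = -27306 - 4900 = -32206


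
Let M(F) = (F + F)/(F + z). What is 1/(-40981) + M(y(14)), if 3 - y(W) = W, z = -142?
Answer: 901429/6270093 ≈ 0.14377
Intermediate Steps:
y(W) = 3 - W
M(F) = 2*F/(-142 + F) (M(F) = (F + F)/(F - 142) = (2*F)/(-142 + F) = 2*F/(-142 + F))
1/(-40981) + M(y(14)) = 1/(-40981) + 2*(3 - 1*14)/(-142 + (3 - 1*14)) = -1/40981 + 2*(3 - 14)/(-142 + (3 - 14)) = -1/40981 + 2*(-11)/(-142 - 11) = -1/40981 + 2*(-11)/(-153) = -1/40981 + 2*(-11)*(-1/153) = -1/40981 + 22/153 = 901429/6270093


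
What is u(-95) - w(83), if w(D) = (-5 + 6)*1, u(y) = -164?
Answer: -165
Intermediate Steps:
w(D) = 1 (w(D) = 1*1 = 1)
u(-95) - w(83) = -164 - 1*1 = -164 - 1 = -165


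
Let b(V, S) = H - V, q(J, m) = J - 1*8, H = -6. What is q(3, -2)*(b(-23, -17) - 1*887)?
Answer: 4350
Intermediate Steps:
q(J, m) = -8 + J (q(J, m) = J - 8 = -8 + J)
b(V, S) = -6 - V
q(3, -2)*(b(-23, -17) - 1*887) = (-8 + 3)*((-6 - 1*(-23)) - 1*887) = -5*((-6 + 23) - 887) = -5*(17 - 887) = -5*(-870) = 4350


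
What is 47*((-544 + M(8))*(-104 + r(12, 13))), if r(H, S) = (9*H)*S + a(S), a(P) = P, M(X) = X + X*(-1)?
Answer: -33570784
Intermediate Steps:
M(X) = 0 (M(X) = X - X = 0)
r(H, S) = S + 9*H*S (r(H, S) = (9*H)*S + S = 9*H*S + S = S + 9*H*S)
47*((-544 + M(8))*(-104 + r(12, 13))) = 47*((-544 + 0)*(-104 + 13*(1 + 9*12))) = 47*(-544*(-104 + 13*(1 + 108))) = 47*(-544*(-104 + 13*109)) = 47*(-544*(-104 + 1417)) = 47*(-544*1313) = 47*(-714272) = -33570784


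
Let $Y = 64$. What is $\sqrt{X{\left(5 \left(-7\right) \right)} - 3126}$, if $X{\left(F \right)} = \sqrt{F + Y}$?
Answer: $\sqrt{-3126 + \sqrt{29}} \approx 55.862 i$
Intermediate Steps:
$X{\left(F \right)} = \sqrt{64 + F}$ ($X{\left(F \right)} = \sqrt{F + 64} = \sqrt{64 + F}$)
$\sqrt{X{\left(5 \left(-7\right) \right)} - 3126} = \sqrt{\sqrt{64 + 5 \left(-7\right)} - 3126} = \sqrt{\sqrt{64 - 35} - 3126} = \sqrt{\sqrt{29} - 3126} = \sqrt{-3126 + \sqrt{29}}$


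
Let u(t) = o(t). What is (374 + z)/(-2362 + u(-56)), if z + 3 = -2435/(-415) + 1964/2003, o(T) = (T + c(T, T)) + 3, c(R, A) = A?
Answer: -8973836/58685897 ≈ -0.15291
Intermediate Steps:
o(T) = 3 + 2*T (o(T) = (T + T) + 3 = 2*T + 3 = 3 + 2*T)
u(t) = 3 + 2*t
z = 639726/166249 (z = -3 + (-2435/(-415) + 1964/2003) = -3 + (-2435*(-1/415) + 1964*(1/2003)) = -3 + (487/83 + 1964/2003) = -3 + 1138473/166249 = 639726/166249 ≈ 3.8480)
(374 + z)/(-2362 + u(-56)) = (374 + 639726/166249)/(-2362 + (3 + 2*(-56))) = 62816852/(166249*(-2362 + (3 - 112))) = 62816852/(166249*(-2362 - 109)) = (62816852/166249)/(-2471) = (62816852/166249)*(-1/2471) = -8973836/58685897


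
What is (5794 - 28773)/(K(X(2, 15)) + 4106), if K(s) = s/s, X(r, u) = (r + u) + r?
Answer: -22979/4107 ≈ -5.5951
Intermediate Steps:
X(r, u) = u + 2*r
K(s) = 1
(5794 - 28773)/(K(X(2, 15)) + 4106) = (5794 - 28773)/(1 + 4106) = -22979/4107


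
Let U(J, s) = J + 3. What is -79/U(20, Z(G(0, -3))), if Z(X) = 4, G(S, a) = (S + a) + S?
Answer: -79/23 ≈ -3.4348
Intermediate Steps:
G(S, a) = a + 2*S
U(J, s) = 3 + J
-79/U(20, Z(G(0, -3))) = -79/(3 + 20) = -79/23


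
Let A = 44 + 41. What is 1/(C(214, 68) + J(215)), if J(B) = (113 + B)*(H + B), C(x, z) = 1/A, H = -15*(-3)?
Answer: 85/7248801 ≈ 1.1726e-5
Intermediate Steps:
A = 85
H = 45
C(x, z) = 1/85
J(B) = (45 + B)*(113 + B) (J(B) = (113 + B)*(45 + B) = (45 + B)*(113 + B))
1/(C(214, 68) + J(215)) = 1/(1/85 + (5085 + 215² + 158*215)) = 1/(1/85 + (5085 + 46225 + 33970)) = 1/(1/85 + 85280) = 1/(7248801/85) = 85/7248801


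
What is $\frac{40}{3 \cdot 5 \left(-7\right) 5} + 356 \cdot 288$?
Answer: $\frac{10765432}{105} \approx 1.0253 \cdot 10^{5}$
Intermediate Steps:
$\frac{40}{3 \cdot 5 \left(-7\right) 5} + 356 \cdot 288 = \frac{40}{15 \left(-7\right) 5} + 102528 = \frac{40}{\left(-105\right) 5} + 102528 = \frac{40}{-525} + 102528 = 40 \left(- \frac{1}{525}\right) + 102528 = - \frac{8}{105} + 102528 = \frac{10765432}{105}$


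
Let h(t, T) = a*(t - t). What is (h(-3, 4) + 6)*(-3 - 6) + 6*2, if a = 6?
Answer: -42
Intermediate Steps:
h(t, T) = 0 (h(t, T) = 6*(t - t) = 6*0 = 0)
(h(-3, 4) + 6)*(-3 - 6) + 6*2 = (0 + 6)*(-3 - 6) + 6*2 = 6*(-9) + 12 = -54 + 12 = -42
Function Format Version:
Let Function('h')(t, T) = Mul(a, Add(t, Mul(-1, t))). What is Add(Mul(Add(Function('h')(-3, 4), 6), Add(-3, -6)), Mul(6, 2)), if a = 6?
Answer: -42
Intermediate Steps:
Function('h')(t, T) = 0 (Function('h')(t, T) = Mul(6, Add(t, Mul(-1, t))) = Mul(6, 0) = 0)
Add(Mul(Add(Function('h')(-3, 4), 6), Add(-3, -6)), Mul(6, 2)) = Add(Mul(Add(0, 6), Add(-3, -6)), Mul(6, 2)) = Add(Mul(6, -9), 12) = Add(-54, 12) = -42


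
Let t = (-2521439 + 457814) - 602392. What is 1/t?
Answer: -1/2666017 ≈ -3.7509e-7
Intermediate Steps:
t = -2666017 (t = -2063625 - 602392 = -2666017)
1/t = 1/(-2666017) = -1/2666017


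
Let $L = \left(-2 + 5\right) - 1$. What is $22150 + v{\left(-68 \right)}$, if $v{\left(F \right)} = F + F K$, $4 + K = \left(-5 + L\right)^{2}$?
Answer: $21742$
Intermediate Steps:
$L = 2$ ($L = 3 - 1 = 2$)
$K = 5$ ($K = -4 + \left(-5 + 2\right)^{2} = -4 + \left(-3\right)^{2} = -4 + 9 = 5$)
$v{\left(F \right)} = 6 F$ ($v{\left(F \right)} = F + F 5 = F + 5 F = 6 F$)
$22150 + v{\left(-68 \right)} = 22150 + 6 \left(-68\right) = 22150 - 408 = 21742$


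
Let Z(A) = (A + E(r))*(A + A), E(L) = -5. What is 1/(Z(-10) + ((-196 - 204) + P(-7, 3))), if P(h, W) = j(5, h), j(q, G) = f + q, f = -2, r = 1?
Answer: -1/97 ≈ -0.010309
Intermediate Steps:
j(q, G) = -2 + q
P(h, W) = 3 (P(h, W) = -2 + 5 = 3)
Z(A) = 2*A*(-5 + A) (Z(A) = (A - 5)*(A + A) = (-5 + A)*(2*A) = 2*A*(-5 + A))
1/(Z(-10) + ((-196 - 204) + P(-7, 3))) = 1/(2*(-10)*(-5 - 10) + ((-196 - 204) + 3)) = 1/(2*(-10)*(-15) + (-400 + 3)) = 1/(300 - 397) = 1/(-97) = -1/97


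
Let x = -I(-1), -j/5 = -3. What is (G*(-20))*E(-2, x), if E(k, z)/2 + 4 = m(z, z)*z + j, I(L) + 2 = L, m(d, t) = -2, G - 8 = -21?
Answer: 2600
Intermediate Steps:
G = -13 (G = 8 - 21 = -13)
j = 15 (j = -5*(-3) = 15)
I(L) = -2 + L
x = 3 (x = -(-2 - 1) = -1*(-3) = 3)
E(k, z) = 22 - 4*z (E(k, z) = -8 + 2*(-2*z + 15) = -8 + 2*(15 - 2*z) = -8 + (30 - 4*z) = 22 - 4*z)
(G*(-20))*E(-2, x) = (-13*(-20))*(22 - 4*3) = 260*(22 - 12) = 260*10 = 2600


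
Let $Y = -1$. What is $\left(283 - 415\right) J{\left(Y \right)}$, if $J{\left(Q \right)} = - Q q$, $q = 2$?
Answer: $-264$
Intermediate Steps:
$J{\left(Q \right)} = - 2 Q$ ($J{\left(Q \right)} = - Q 2 = - 2 Q$)
$\left(283 - 415\right) J{\left(Y \right)} = \left(283 - 415\right) \left(\left(-2\right) \left(-1\right)\right) = \left(-132\right) 2 = -264$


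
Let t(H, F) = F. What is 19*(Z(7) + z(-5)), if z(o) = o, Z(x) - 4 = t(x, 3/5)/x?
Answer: -608/35 ≈ -17.371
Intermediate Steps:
Z(x) = 4 + 3/(5*x) (Z(x) = 4 + (3/5)/x = 4 + (3*(1/5))/x = 4 + 3/(5*x))
19*(Z(7) + z(-5)) = 19*((4 + (3/5)/7) - 5) = 19*((4 + (3/5)*(1/7)) - 5) = 19*((4 + 3/35) - 5) = 19*(143/35 - 5) = 19*(-32/35) = -608/35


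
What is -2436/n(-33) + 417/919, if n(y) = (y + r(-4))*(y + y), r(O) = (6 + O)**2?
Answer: -8279/10109 ≈ -0.81897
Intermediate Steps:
n(y) = 2*y*(4 + y) (n(y) = (y + (6 - 4)**2)*(y + y) = (y + 2**2)*(2*y) = (y + 4)*(2*y) = (4 + y)*(2*y) = 2*y*(4 + y))
-2436/n(-33) + 417/919 = -2436*(-1/(66*(4 - 33))) + 417/919 = -2436/(2*(-33)*(-29)) + 417*(1/919) = -2436/1914 + 417/919 = -2436*1/1914 + 417/919 = -14/11 + 417/919 = -8279/10109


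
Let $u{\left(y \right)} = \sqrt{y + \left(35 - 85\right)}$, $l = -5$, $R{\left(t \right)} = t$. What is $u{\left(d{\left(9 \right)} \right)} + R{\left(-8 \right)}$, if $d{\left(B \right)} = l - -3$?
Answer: $-8 + 2 i \sqrt{13} \approx -8.0 + 7.2111 i$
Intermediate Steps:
$d{\left(B \right)} = -2$ ($d{\left(B \right)} = -5 - -3 = -5 + 3 = -2$)
$u{\left(y \right)} = \sqrt{-50 + y}$ ($u{\left(y \right)} = \sqrt{y - 50} = \sqrt{-50 + y}$)
$u{\left(d{\left(9 \right)} \right)} + R{\left(-8 \right)} = \sqrt{-50 - 2} - 8 = \sqrt{-52} - 8 = 2 i \sqrt{13} - 8 = -8 + 2 i \sqrt{13}$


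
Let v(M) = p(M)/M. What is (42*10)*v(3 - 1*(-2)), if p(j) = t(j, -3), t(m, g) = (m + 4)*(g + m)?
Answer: 1512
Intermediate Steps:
t(m, g) = (4 + m)*(g + m)
p(j) = -12 + j + j² (p(j) = j² + 4*(-3) + 4*j - 3*j = j² - 12 + 4*j - 3*j = -12 + j + j²)
v(M) = (-12 + M + M²)/M
(42*10)*v(3 - 1*(-2)) = (42*10)*(1 + (3 - 1*(-2)) - 12/(3 - 1*(-2))) = 420*(1 + (3 + 2) - 12/(3 + 2)) = 420*(1 + 5 - 12/5) = 420*(18/5) = 1512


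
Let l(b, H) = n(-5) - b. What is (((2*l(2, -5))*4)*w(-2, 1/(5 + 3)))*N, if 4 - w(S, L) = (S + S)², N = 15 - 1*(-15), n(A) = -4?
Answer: 17280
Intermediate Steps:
N = 30 (N = 15 + 15 = 30)
l(b, H) = -4 - b
w(S, L) = 4 - 4*S² (w(S, L) = 4 - (S + S)² = 4 - (2*S)² = 4 - 4*S²)
(((2*l(2, -5))*4)*w(-2, 1/(5 + 3)))*N = (((2*(-4 - 1*2))*4)*(4 - 4*(-2)²))*30 = (((2*(-4 - 2))*4)*(4 - 4*4))*30 = (((2*(-6))*4)*(4 - 16))*30 = (-12*4*(-12))*30 = -48*(-12)*30 = 576*30 = 17280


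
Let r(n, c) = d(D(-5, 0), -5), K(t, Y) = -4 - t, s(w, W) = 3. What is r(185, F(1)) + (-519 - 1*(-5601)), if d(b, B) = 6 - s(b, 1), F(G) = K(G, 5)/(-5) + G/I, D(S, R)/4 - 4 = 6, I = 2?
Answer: 5085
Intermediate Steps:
D(S, R) = 40 (D(S, R) = 16 + 4*6 = 16 + 24 = 40)
F(G) = ⅘ + 7*G/10 (F(G) = (-4 - G)/(-5) + G/2 = (-4 - G)*(-⅕) + G*(½) = (⅘ + G/5) + G/2 = ⅘ + 7*G/10)
d(b, B) = 3 (d(b, B) = 6 - 1*3 = 6 - 3 = 3)
r(n, c) = 3
r(185, F(1)) + (-519 - 1*(-5601)) = 3 + (-519 - 1*(-5601)) = 3 + (-519 + 5601) = 3 + 5082 = 5085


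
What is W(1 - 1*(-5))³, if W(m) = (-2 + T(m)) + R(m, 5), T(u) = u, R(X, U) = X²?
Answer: 64000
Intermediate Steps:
W(m) = -2 + m + m² (W(m) = (-2 + m) + m² = -2 + m + m²)
W(1 - 1*(-5))³ = (-2 + (1 - 1*(-5)) + (1 - 1*(-5))²)³ = (-2 + (1 + 5) + (1 + 5)²)³ = (-2 + 6 + 6²)³ = (-2 + 6 + 36)³ = 40³ = 64000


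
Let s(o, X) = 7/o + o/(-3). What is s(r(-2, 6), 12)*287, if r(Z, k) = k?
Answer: -1435/6 ≈ -239.17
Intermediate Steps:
s(o, X) = 7/o - o/3 (s(o, X) = 7/o + o*(-1/3) = 7/o - o/3)
s(r(-2, 6), 12)*287 = (7/6 - 1/3*6)*287 = (7*(1/6) - 2)*287 = (7/6 - 2)*287 = -5/6*287 = -1435/6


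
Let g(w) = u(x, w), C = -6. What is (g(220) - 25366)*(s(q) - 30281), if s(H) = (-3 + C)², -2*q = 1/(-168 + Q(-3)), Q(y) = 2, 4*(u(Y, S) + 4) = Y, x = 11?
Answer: 766090950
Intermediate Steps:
u(Y, S) = -4 + Y/4
g(w) = -5/4 (g(w) = -4 + (¼)*11 = -4 + 11/4 = -5/4)
q = 1/332 (q = -1/(2*(-168 + 2)) = -½/(-166) = -½*(-1/166) = 1/332 ≈ 0.0030120)
s(H) = 81 (s(H) = (-3 - 6)² = (-9)² = 81)
(g(220) - 25366)*(s(q) - 30281) = (-5/4 - 25366)*(81 - 30281) = -101469/4*(-30200) = 766090950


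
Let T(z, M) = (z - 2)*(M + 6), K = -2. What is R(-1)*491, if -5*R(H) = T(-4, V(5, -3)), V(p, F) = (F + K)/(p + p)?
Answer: 16203/5 ≈ 3240.6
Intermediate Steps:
V(p, F) = (-2 + F)/(2*p) (V(p, F) = (F - 2)/(p + p) = (-2 + F)/((2*p)) = (-2 + F)*(1/(2*p)) = (-2 + F)/(2*p))
T(z, M) = (-2 + z)*(6 + M)
R(H) = 33/5 (R(H) = -(-12 - (-2 - 3)/5 + 6*(-4) + ((1/2)*(-2 - 3)/5)*(-4))/5 = -(-12 - (-5)/5 - 24 + ((1/2)*(1/5)*(-5))*(-4))/5 = -(-12 - 2*(-1/2) - 24 - 1/2*(-4))/5 = -(-12 + 1 - 24 + 2)/5 = -1/5*(-33) = 33/5)
R(-1)*491 = (33/5)*491 = 16203/5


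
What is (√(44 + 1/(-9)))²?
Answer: 395/9 ≈ 43.889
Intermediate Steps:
(√(44 + 1/(-9)))² = (√(44 - ⅑))² = (√(395/9))² = (√395/3)² = 395/9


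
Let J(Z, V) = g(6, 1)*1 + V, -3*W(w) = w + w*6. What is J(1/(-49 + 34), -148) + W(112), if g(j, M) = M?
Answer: -1225/3 ≈ -408.33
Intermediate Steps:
W(w) = -7*w/3 (W(w) = -(w + w*6)/3 = -(w + 6*w)/3 = -7*w/3)
J(Z, V) = 1 + V (J(Z, V) = 1*1 + V = 1 + V)
J(1/(-49 + 34), -148) + W(112) = (1 - 148) - 7/3*112 = -147 - 784/3 = -1225/3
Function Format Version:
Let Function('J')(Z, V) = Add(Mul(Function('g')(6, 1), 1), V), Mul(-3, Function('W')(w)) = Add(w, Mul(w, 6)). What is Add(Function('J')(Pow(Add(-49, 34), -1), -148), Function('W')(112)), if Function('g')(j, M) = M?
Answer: Rational(-1225, 3) ≈ -408.33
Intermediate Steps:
Function('W')(w) = Mul(Rational(-7, 3), w) (Function('W')(w) = Mul(Rational(-1, 3), Add(w, Mul(w, 6))) = Mul(Rational(-1, 3), Add(w, Mul(6, w))) = Mul(Rational(-1, 3), Mul(7, w)) = Mul(Rational(-7, 3), w))
Function('J')(Z, V) = Add(1, V) (Function('J')(Z, V) = Add(Mul(1, 1), V) = Add(1, V))
Add(Function('J')(Pow(Add(-49, 34), -1), -148), Function('W')(112)) = Add(Add(1, -148), Mul(Rational(-7, 3), 112)) = Add(-147, Rational(-784, 3)) = Rational(-1225, 3)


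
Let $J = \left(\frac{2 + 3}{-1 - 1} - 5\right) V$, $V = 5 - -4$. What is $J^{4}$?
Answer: $\frac{332150625}{16} \approx 2.0759 \cdot 10^{7}$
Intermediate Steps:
$V = 9$ ($V = 5 + 4 = 9$)
$J = - \frac{135}{2}$ ($J = \left(\frac{2 + 3}{-1 - 1} - 5\right) 9 = \left(\frac{5}{-2} - 5\right) 9 = \left(5 \left(- \frac{1}{2}\right) - 5\right) 9 = \left(- \frac{5}{2} - 5\right) 9 = \left(- \frac{15}{2}\right) 9 = - \frac{135}{2} \approx -67.5$)
$J^{4} = \left(- \frac{135}{2}\right)^{4} = \frac{332150625}{16}$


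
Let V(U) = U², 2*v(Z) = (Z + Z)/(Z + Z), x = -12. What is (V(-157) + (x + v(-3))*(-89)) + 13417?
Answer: 78179/2 ≈ 39090.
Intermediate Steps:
v(Z) = ½ (v(Z) = ((Z + Z)/(Z + Z))/2 = ((2*Z)/((2*Z)))/2 = ((2*Z)*(1/(2*Z)))/2 = (½)*1 = ½)
(V(-157) + (x + v(-3))*(-89)) + 13417 = ((-157)² + (-12 + ½)*(-89)) + 13417 = (24649 - 23/2*(-89)) + 13417 = (24649 + 2047/2) + 13417 = 51345/2 + 13417 = 78179/2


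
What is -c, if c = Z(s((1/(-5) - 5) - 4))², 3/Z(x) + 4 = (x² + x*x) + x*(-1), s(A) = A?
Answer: -625/2114116 ≈ -0.00029563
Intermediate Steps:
Z(x) = 3/(-4 - x + 2*x²) (Z(x) = 3/(-4 + ((x² + x*x) + x*(-1))) = 3/(-4 + ((x² + x²) - x)) = 3/(-4 + (2*x² - x)) = 3/(-4 + (-x + 2*x²)) = 3/(-4 - x + 2*x²))
c = 625/2114116 (c = (3/(-4 - ((1/(-5) - 5) - 4) + 2*((1/(-5) - 5) - 4)²))² = (3/(-4 - ((-⅕ - 5) - 4) + 2*((-⅕ - 5) - 4)²))² = (3/(-4 - (-26/5 - 4) + 2*(-26/5 - 4)²))² = (3/(-4 - 1*(-46/5) + 2*(-46/5)²))² = (3/(-4 + 46/5 + 2*(2116/25)))² = (3/(-4 + 46/5 + 4232/25))² = (3/(4362/25))² = (3*(25/4362))² = (25/1454)² = 625/2114116 ≈ 0.00029563)
-c = -1*625/2114116 = -625/2114116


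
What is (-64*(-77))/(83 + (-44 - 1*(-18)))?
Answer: 4928/57 ≈ 86.456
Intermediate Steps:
(-64*(-77))/(83 + (-44 - 1*(-18))) = 4928/(83 + (-44 + 18)) = 4928/(83 - 26) = 4928/57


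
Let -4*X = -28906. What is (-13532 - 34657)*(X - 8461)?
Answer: 118978641/2 ≈ 5.9489e+7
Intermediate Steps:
X = 14453/2 (X = -1/4*(-28906) = 14453/2 ≈ 7226.5)
(-13532 - 34657)*(X - 8461) = (-13532 - 34657)*(14453/2 - 8461) = -48189*(-2469/2) = 118978641/2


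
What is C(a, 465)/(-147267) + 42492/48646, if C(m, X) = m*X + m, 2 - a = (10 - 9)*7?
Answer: 3185507272/3581975241 ≈ 0.88932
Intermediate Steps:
a = -5 (a = 2 - (10 - 9)*7 = 2 - 7 = -5)
C(m, X) = m + X*m (C(m, X) = X*m + m = m + X*m)
C(a, 465)/(-147267) + 42492/48646 = -5*(1 + 465)/(-147267) + 42492/48646 = -5*466*(-1/147267) + 42492*(1/48646) = -2330*(-1/147267) + 21246/24323 = 2330/147267 + 21246/24323 = 3185507272/3581975241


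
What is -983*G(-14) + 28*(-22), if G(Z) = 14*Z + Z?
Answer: 205814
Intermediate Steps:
G(Z) = 15*Z
-983*G(-14) + 28*(-22) = -14745*(-14) + 28*(-22) = -983*(-210) - 616 = 206430 - 616 = 205814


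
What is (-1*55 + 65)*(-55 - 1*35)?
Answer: -900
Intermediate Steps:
(-1*55 + 65)*(-55 - 1*35) = (-55 + 65)*(-55 - 35) = 10*(-90) = -900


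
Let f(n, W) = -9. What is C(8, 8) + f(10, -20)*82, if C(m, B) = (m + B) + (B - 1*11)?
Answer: -725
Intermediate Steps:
C(m, B) = -11 + m + 2*B (C(m, B) = (B + m) + (B - 11) = (B + m) + (-11 + B) = -11 + m + 2*B)
C(8, 8) + f(10, -20)*82 = (-11 + 8 + 2*8) - 9*82 = (-11 + 8 + 16) - 738 = 13 - 738 = -725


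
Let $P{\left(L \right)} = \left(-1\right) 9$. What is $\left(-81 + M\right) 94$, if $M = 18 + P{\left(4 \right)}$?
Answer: $-6768$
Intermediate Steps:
$P{\left(L \right)} = -9$
$M = 9$ ($M = 18 - 9 = 9$)
$\left(-81 + M\right) 94 = \left(-81 + 9\right) 94 = \left(-72\right) 94 = -6768$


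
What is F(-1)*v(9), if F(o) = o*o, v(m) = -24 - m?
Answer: -33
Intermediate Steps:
F(o) = o²
F(-1)*v(9) = (-1)²*(-24 - 1*9) = 1*(-24 - 9) = 1*(-33) = -33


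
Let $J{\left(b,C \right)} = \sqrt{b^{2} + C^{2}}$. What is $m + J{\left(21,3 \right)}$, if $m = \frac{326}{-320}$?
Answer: $- \frac{163}{160} + 15 \sqrt{2} \approx 20.194$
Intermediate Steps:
$J{\left(b,C \right)} = \sqrt{C^{2} + b^{2}}$
$m = - \frac{163}{160}$ ($m = 326 \left(- \frac{1}{320}\right) = - \frac{163}{160} \approx -1.0187$)
$m + J{\left(21,3 \right)} = - \frac{163}{160} + \sqrt{3^{2} + 21^{2}} = - \frac{163}{160} + \sqrt{9 + 441} = - \frac{163}{160} + \sqrt{450} = - \frac{163}{160} + 15 \sqrt{2}$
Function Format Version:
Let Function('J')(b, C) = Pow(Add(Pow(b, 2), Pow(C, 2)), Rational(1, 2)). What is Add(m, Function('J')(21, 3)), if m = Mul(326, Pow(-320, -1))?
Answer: Add(Rational(-163, 160), Mul(15, Pow(2, Rational(1, 2)))) ≈ 20.194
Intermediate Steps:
Function('J')(b, C) = Pow(Add(Pow(C, 2), Pow(b, 2)), Rational(1, 2))
m = Rational(-163, 160) (m = Mul(326, Rational(-1, 320)) = Rational(-163, 160) ≈ -1.0187)
Add(m, Function('J')(21, 3)) = Add(Rational(-163, 160), Pow(Add(Pow(3, 2), Pow(21, 2)), Rational(1, 2))) = Add(Rational(-163, 160), Pow(Add(9, 441), Rational(1, 2))) = Add(Rational(-163, 160), Pow(450, Rational(1, 2))) = Add(Rational(-163, 160), Mul(15, Pow(2, Rational(1, 2))))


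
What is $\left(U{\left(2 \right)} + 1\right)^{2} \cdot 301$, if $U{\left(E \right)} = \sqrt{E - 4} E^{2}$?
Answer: $-9331 + 2408 i \sqrt{2} \approx -9331.0 + 3405.4 i$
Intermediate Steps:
$U{\left(E \right)} = E^{2} \sqrt{-4 + E}$ ($U{\left(E \right)} = \sqrt{-4 + E} E^{2} = E^{2} \sqrt{-4 + E}$)
$\left(U{\left(2 \right)} + 1\right)^{2} \cdot 301 = \left(2^{2} \sqrt{-4 + 2} + 1\right)^{2} \cdot 301 = \left(4 \sqrt{-2} + 1\right)^{2} \cdot 301 = \left(4 i \sqrt{2} + 1\right)^{2} \cdot 301 = \left(1 + 4 i \sqrt{2}\right)^{2} \cdot 301 = 301 \left(1 + 4 i \sqrt{2}\right)^{2}$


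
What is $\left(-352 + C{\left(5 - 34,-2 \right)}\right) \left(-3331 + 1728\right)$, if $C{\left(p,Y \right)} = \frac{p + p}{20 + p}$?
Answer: $\frac{4985330}{9} \approx 5.5393 \cdot 10^{5}$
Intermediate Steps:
$C{\left(p,Y \right)} = \frac{2 p}{20 + p}$
$\left(-352 + C{\left(5 - 34,-2 \right)}\right) \left(-3331 + 1728\right) = \left(-352 + \frac{2 \left(5 - 34\right)}{20 + \left(5 - 34\right)}\right) \left(-3331 + 1728\right) = \left(-352 + 2 \left(-29\right) \frac{1}{20 - 29}\right) \left(-1603\right) = \left(-352 + 2 \left(-29\right) \frac{1}{-9}\right) \left(-1603\right) = \left(-352 + 2 \left(-29\right) \left(- \frac{1}{9}\right)\right) \left(-1603\right) = \left(-352 + \frac{58}{9}\right) \left(-1603\right) = \left(- \frac{3110}{9}\right) \left(-1603\right) = \frac{4985330}{9}$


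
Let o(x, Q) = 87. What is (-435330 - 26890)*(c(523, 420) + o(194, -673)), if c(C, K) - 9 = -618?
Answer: 241278840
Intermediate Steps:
c(C, K) = -609 (c(C, K) = 9 - 618 = -609)
(-435330 - 26890)*(c(523, 420) + o(194, -673)) = (-435330 - 26890)*(-609 + 87) = -462220*(-522) = 241278840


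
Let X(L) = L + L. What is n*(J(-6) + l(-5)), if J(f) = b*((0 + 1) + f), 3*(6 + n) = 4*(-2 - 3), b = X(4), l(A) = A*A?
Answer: 190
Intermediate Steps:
l(A) = A**2
X(L) = 2*L
b = 8 (b = 2*4 = 8)
n = -38/3 (n = -6 + (4*(-2 - 3))/3 = -6 + (4*(-5))/3 = -6 + (1/3)*(-20) = -6 - 20/3 = -38/3 ≈ -12.667)
J(f) = 8 + 8*f (J(f) = 8*((0 + 1) + f) = 8*(1 + f) = 8 + 8*f)
n*(J(-6) + l(-5)) = -38*((8 + 8*(-6)) + (-5)**2)/3 = -38*((8 - 48) + 25)/3 = -38*(-40 + 25)/3 = -38/3*(-15) = 190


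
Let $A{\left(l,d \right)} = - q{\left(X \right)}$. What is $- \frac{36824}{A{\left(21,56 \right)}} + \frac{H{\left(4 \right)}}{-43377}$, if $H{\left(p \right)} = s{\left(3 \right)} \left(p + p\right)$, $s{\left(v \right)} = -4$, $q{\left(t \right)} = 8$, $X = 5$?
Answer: $\frac{199664363}{43377} \approx 4603.0$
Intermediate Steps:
$A{\left(l,d \right)} = -8$ ($A{\left(l,d \right)} = \left(-1\right) 8 = -8$)
$H{\left(p \right)} = - 8 p$ ($H{\left(p \right)} = - 4 \left(p + p\right) = - 4 \cdot 2 p = - 8 p$)
$- \frac{36824}{A{\left(21,56 \right)}} + \frac{H{\left(4 \right)}}{-43377} = - \frac{36824}{-8} + \frac{\left(-8\right) 4}{-43377} = \left(-36824\right) \left(- \frac{1}{8}\right) - - \frac{32}{43377} = 4603 + \frac{32}{43377} = \frac{199664363}{43377}$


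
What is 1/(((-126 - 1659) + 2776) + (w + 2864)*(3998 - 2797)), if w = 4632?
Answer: 1/9003687 ≈ 1.1107e-7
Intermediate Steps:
1/(((-126 - 1659) + 2776) + (w + 2864)*(3998 - 2797)) = 1/(((-126 - 1659) + 2776) + (4632 + 2864)*(3998 - 2797)) = 1/((-1785 + 2776) + 7496*1201) = 1/(991 + 9002696) = 1/9003687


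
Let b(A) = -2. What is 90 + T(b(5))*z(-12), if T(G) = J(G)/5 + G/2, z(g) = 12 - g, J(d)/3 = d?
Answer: 186/5 ≈ 37.200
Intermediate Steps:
J(d) = 3*d
T(G) = 11*G/10 (T(G) = (3*G)/5 + G/2 = (3*G)*(1/5) + G*(1/2) = 3*G/5 + G/2 = 11*G/10)
90 + T(b(5))*z(-12) = 90 + ((11/10)*(-2))*(12 - 1*(-12)) = 90 - 11*(12 + 12)/5 = 90 - 11/5*24 = 90 - 264/5 = 186/5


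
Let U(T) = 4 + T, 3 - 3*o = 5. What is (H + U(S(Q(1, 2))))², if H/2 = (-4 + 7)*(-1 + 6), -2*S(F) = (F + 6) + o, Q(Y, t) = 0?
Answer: 8836/9 ≈ 981.78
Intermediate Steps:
o = -⅔ (o = 1 - ⅓*5 = 1 - 5/3 = -⅔ ≈ -0.66667)
S(F) = -8/3 - F/2 (S(F) = -((F + 6) - ⅔)/2 = -((6 + F) - ⅔)/2 = -(16/3 + F)/2 = -8/3 - F/2)
H = 30 (H = 2*((-4 + 7)*(-1 + 6)) = 2*(3*5) = 2*15 = 30)
(H + U(S(Q(1, 2))))² = (30 + (4 + (-8/3 - ½*0)))² = (30 + (4 + (-8/3 + 0)))² = (30 + (4 - 8/3))² = (30 + 4/3)² = (94/3)² = 8836/9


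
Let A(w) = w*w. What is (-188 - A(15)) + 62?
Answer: -351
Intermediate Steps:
A(w) = w²
(-188 - A(15)) + 62 = (-188 - 1*15²) + 62 = (-188 - 1*225) + 62 = (-188 - 225) + 62 = -413 + 62 = -351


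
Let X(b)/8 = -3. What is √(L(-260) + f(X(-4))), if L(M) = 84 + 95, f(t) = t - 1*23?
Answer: 2*√33 ≈ 11.489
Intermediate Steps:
X(b) = -24 (X(b) = 8*(-3) = -24)
f(t) = -23 + t (f(t) = t - 23 = -23 + t)
L(M) = 179
√(L(-260) + f(X(-4))) = √(179 + (-23 - 24)) = √(179 - 47) = √132 = 2*√33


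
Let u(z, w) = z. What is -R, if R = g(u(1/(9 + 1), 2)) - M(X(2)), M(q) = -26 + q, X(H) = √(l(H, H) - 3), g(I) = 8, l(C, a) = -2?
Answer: -34 + I*√5 ≈ -34.0 + 2.2361*I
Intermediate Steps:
X(H) = I*√5 (X(H) = √(-2 - 3) = √(-5) = I*√5)
R = 34 - I*√5 (R = 8 - (-26 + I*√5) = 8 + (26 - I*√5) = 34 - I*√5 ≈ 34.0 - 2.2361*I)
-R = -(34 - I*√5) = -34 + I*√5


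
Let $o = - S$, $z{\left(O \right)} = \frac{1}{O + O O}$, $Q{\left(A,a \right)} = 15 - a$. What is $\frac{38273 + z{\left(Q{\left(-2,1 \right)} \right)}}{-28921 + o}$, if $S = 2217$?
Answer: $- \frac{8037331}{6538980} \approx -1.2291$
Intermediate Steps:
$z{\left(O \right)} = \frac{1}{O + O^{2}}$
$o = -2217$ ($o = \left(-1\right) 2217 = -2217$)
$\frac{38273 + z{\left(Q{\left(-2,1 \right)} \right)}}{-28921 + o} = \frac{38273 + \frac{1}{\left(15 - 1\right) \left(1 + \left(15 - 1\right)\right)}}{-28921 - 2217} = \frac{38273 + \frac{1}{\left(15 - 1\right) \left(1 + \left(15 - 1\right)\right)}}{-31138} = \left(38273 + \frac{1}{14 \left(1 + 14\right)}\right) \left(- \frac{1}{31138}\right) = \left(38273 + \frac{1}{14 \cdot 15}\right) \left(- \frac{1}{31138}\right) = \left(38273 + \frac{1}{14} \cdot \frac{1}{15}\right) \left(- \frac{1}{31138}\right) = \left(38273 + \frac{1}{210}\right) \left(- \frac{1}{31138}\right) = \frac{8037331}{210} \left(- \frac{1}{31138}\right) = - \frac{8037331}{6538980}$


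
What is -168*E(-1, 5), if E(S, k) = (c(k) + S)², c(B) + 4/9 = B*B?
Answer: -2516864/27 ≈ -93217.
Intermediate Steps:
c(B) = -4/9 + B² (c(B) = -4/9 + B*B = -4/9 + B²)
E(S, k) = (-4/9 + S + k²)² (E(S, k) = ((-4/9 + k²) + S)² = (-4/9 + S + k²)²)
-168*E(-1, 5) = -56*(-4 + 9*(-1) + 9*5²)²/27 = -56*(-4 - 9 + 9*25)²/27 = -56*(-4 - 9 + 225)²/27 = -56*212²/27 = -56*44944/27 = -168*44944/81 = -2516864/27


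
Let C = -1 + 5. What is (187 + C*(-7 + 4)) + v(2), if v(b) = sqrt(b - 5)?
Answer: 175 + I*sqrt(3) ≈ 175.0 + 1.732*I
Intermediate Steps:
C = 4
v(b) = sqrt(-5 + b)
(187 + C*(-7 + 4)) + v(2) = (187 + 4*(-7 + 4)) + sqrt(-5 + 2) = (187 + 4*(-3)) + sqrt(-3) = (187 - 12) + I*sqrt(3) = 175 + I*sqrt(3)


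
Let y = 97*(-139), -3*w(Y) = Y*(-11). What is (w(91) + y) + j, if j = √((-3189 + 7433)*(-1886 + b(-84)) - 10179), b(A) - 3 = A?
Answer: -39448/3 + I*√8358127 ≈ -13149.0 + 2891.0*I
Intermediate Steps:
w(Y) = 11*Y/3 (w(Y) = -Y*(-11)/3 = -(-11)*Y/3 = 11*Y/3)
y = -13483
b(A) = 3 + A
j = I*√8358127 (j = √((-3189 + 7433)*(-1886 + (3 - 84)) - 10179) = √(4244*(-1886 - 81) - 10179) = √(4244*(-1967) - 10179) = √(-8347948 - 10179) = √(-8358127) = I*√8358127 ≈ 2891.0*I)
(w(91) + y) + j = ((11/3)*91 - 13483) + I*√8358127 = (1001/3 - 13483) + I*√8358127 = -39448/3 + I*√8358127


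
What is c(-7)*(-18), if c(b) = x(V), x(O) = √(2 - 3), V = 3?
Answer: -18*I ≈ -18.0*I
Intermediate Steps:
x(O) = I (x(O) = √(-1) = I)
c(b) = I
c(-7)*(-18) = I*(-18) = -18*I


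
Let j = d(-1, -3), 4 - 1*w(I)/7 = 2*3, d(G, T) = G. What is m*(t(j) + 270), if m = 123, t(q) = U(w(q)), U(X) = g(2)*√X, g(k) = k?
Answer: 33210 + 246*I*√14 ≈ 33210.0 + 920.45*I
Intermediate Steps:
w(I) = -14 (w(I) = 28 - 14*3 = 28 - 7*6 = 28 - 42 = -14)
j = -1
U(X) = 2*√X
t(q) = 2*I*√14 (t(q) = 2*√(-14) = 2*(I*√14) = 2*I*√14)
m*(t(j) + 270) = 123*(2*I*√14 + 270) = 123*(270 + 2*I*√14) = 33210 + 246*I*√14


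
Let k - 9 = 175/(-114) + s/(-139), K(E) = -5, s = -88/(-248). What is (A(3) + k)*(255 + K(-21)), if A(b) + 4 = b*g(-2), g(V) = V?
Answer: -155819375/245613 ≈ -634.41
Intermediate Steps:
s = 11/31 (s = -88*(-1/248) = 11/31 ≈ 0.35484)
k = 3665705/491226 (k = 9 + (175/(-114) + (11/31)/(-139)) = 9 + (175*(-1/114) + (11/31)*(-1/139)) = 9 + (-175/114 - 11/4309) = 9 - 755329/491226 = 3665705/491226 ≈ 7.4624)
A(b) = -4 - 2*b (A(b) = -4 + b*(-2) = -4 - 2*b)
(A(3) + k)*(255 + K(-21)) = ((-4 - 2*3) + 3665705/491226)*(255 - 5) = ((-4 - 6) + 3665705/491226)*250 = (-10 + 3665705/491226)*250 = -1246555/491226*250 = -155819375/245613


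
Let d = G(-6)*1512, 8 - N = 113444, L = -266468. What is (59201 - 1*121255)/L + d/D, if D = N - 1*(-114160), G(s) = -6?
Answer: -296558825/24115354 ≈ -12.298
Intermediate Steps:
N = -113436 (N = 8 - 1*113444 = 8 - 113444 = -113436)
d = -9072 (d = -6*1512 = -9072)
D = 724 (D = -113436 - 1*(-114160) = -113436 + 114160 = 724)
(59201 - 1*121255)/L + d/D = (59201 - 1*121255)/(-266468) - 9072/724 = (59201 - 121255)*(-1/266468) - 9072*1/724 = -62054*(-1/266468) - 2268/181 = 31027/133234 - 2268/181 = -296558825/24115354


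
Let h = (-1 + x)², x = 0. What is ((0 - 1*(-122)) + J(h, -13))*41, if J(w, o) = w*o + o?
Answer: 3936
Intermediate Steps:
h = 1 (h = (-1 + 0)² = (-1)² = 1)
J(w, o) = o + o*w (J(w, o) = o*w + o = o + o*w)
((0 - 1*(-122)) + J(h, -13))*41 = ((0 - 1*(-122)) - 13*(1 + 1))*41 = ((0 + 122) - 13*2)*41 = (122 - 26)*41 = 96*41 = 3936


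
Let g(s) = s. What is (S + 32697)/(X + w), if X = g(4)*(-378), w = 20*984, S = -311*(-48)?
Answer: 15875/6056 ≈ 2.6214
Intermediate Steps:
S = 14928
w = 19680
X = -1512 (X = 4*(-378) = -1512)
(S + 32697)/(X + w) = (14928 + 32697)/(-1512 + 19680) = 47625/18168 = 47625*(1/18168) = 15875/6056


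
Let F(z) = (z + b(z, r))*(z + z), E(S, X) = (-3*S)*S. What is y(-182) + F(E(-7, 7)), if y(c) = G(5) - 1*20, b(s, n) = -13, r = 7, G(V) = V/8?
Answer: 376165/8 ≈ 47021.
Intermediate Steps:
G(V) = V/8 (G(V) = V*(1/8) = V/8)
E(S, X) = -3*S**2
y(c) = -155/8 (y(c) = (1/8)*5 - 1*20 = 5/8 - 20 = -155/8)
F(z) = 2*z*(-13 + z) (F(z) = (z - 13)*(z + z) = (-13 + z)*(2*z) = 2*z*(-13 + z))
y(-182) + F(E(-7, 7)) = -155/8 + 2*(-3*(-7)**2)*(-13 - 3*(-7)**2) = -155/8 + 2*(-3*49)*(-13 - 3*49) = -155/8 + 2*(-147)*(-13 - 147) = -155/8 + 2*(-147)*(-160) = -155/8 + 47040 = 376165/8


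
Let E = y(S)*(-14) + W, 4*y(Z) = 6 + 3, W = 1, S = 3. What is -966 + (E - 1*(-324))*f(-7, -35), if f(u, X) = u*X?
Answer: 141883/2 ≈ 70942.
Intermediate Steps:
y(Z) = 9/4 (y(Z) = (6 + 3)/4 = (1/4)*9 = 9/4)
E = -61/2 (E = (9/4)*(-14) + 1 = -63/2 + 1 = -61/2 ≈ -30.500)
f(u, X) = X*u
-966 + (E - 1*(-324))*f(-7, -35) = -966 + (-61/2 - 1*(-324))*(-35*(-7)) = -966 + (-61/2 + 324)*245 = -966 + (587/2)*245 = -966 + 143815/2 = 141883/2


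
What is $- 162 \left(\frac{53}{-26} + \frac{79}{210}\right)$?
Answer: $\frac{122526}{455} \approx 269.29$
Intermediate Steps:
$- 162 \left(\frac{53}{-26} + \frac{79}{210}\right) = - 162 \left(53 \left(- \frac{1}{26}\right) + 79 \cdot \frac{1}{210}\right) = - 162 \left(- \frac{53}{26} + \frac{79}{210}\right) = \left(-162\right) \left(- \frac{2269}{1365}\right) = \frac{122526}{455}$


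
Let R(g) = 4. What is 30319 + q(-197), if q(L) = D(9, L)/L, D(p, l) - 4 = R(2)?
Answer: 5972835/197 ≈ 30319.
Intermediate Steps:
D(p, l) = 8 (D(p, l) = 4 + 4 = 8)
q(L) = 8/L
30319 + q(-197) = 30319 + 8/(-197) = 30319 + 8*(-1/197) = 30319 - 8/197 = 5972835/197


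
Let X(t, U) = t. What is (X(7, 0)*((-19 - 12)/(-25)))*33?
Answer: 7161/25 ≈ 286.44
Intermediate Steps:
(X(7, 0)*((-19 - 12)/(-25)))*33 = (7*((-19 - 12)/(-25)))*33 = (7*(-31*(-1/25)))*33 = (7*(31/25))*33 = (217/25)*33 = 7161/25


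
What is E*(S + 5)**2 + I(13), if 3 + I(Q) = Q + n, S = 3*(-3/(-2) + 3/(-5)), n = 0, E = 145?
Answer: 172141/20 ≈ 8607.0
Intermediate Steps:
S = 27/10 (S = 3*(-3*(-1/2) + 3*(-1/5)) = 3*(3/2 - 3/5) = 3*(9/10) = 27/10 ≈ 2.7000)
I(Q) = -3 + Q (I(Q) = -3 + (Q + 0) = -3 + Q)
E*(S + 5)**2 + I(13) = 145*(27/10 + 5)**2 + (-3 + 13) = 145*(77/10)**2 + 10 = 145*(5929/100) + 10 = 171941/20 + 10 = 172141/20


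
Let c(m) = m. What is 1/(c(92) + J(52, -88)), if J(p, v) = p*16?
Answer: 1/924 ≈ 0.0010823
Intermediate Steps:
J(p, v) = 16*p
1/(c(92) + J(52, -88)) = 1/(92 + 16*52) = 1/(92 + 832) = 1/924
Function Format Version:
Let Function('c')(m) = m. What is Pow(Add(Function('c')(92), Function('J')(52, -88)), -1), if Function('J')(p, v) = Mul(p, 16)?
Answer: Rational(1, 924) ≈ 0.0010823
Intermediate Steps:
Function('J')(p, v) = Mul(16, p)
Pow(Add(Function('c')(92), Function('J')(52, -88)), -1) = Pow(Add(92, Mul(16, 52)), -1) = Pow(Add(92, 832), -1) = Pow(924, -1) = Rational(1, 924)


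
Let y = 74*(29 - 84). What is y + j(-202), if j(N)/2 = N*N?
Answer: 77538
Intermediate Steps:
y = -4070 (y = 74*(-55) = -4070)
j(N) = 2*N² (j(N) = 2*(N*N) = 2*N²)
y + j(-202) = -4070 + 2*(-202)² = -4070 + 2*40804 = -4070 + 81608 = 77538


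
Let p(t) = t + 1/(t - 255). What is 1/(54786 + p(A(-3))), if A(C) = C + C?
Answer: 261/14297579 ≈ 1.8255e-5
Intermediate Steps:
A(C) = 2*C
p(t) = t + 1/(-255 + t)
1/(54786 + p(A(-3))) = 1/(54786 + (1 + (2*(-3))² - 510*(-3))/(-255 + 2*(-3))) = 1/(54786 + (1 + (-6)² - 255*(-6))/(-255 - 6)) = 1/(54786 + (1 + 36 + 1530)/(-261)) = 1/(54786 - 1/261*1567) = 1/(54786 - 1567/261) = 1/(14297579/261) = 261/14297579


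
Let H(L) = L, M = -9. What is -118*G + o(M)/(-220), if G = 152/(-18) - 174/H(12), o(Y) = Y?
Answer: 5360821/1980 ≈ 2707.5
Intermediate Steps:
G = -413/18 (G = 152/(-18) - 174/12 = 152*(-1/18) - 174*1/12 = -76/9 - 29/2 = -413/18 ≈ -22.944)
-118*G + o(M)/(-220) = -118*(-413/18) - 9/(-220) = 24367/9 - 9*(-1/220) = 24367/9 + 9/220 = 5360821/1980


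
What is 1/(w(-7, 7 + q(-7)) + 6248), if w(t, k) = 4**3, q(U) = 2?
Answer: 1/6312 ≈ 0.00015843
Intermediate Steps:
w(t, k) = 64
1/(w(-7, 7 + q(-7)) + 6248) = 1/(64 + 6248) = 1/6312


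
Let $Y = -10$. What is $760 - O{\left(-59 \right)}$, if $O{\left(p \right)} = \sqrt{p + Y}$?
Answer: $760 - i \sqrt{69} \approx 760.0 - 8.3066 i$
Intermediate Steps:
$O{\left(p \right)} = \sqrt{-10 + p}$ ($O{\left(p \right)} = \sqrt{p - 10} = \sqrt{-10 + p}$)
$760 - O{\left(-59 \right)} = 760 - \sqrt{-10 - 59} = 760 - \sqrt{-69} = 760 - i \sqrt{69}$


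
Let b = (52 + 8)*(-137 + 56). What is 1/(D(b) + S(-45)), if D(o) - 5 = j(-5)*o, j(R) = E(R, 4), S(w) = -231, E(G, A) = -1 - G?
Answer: -1/19666 ≈ -5.0849e-5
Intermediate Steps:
b = -4860 (b = 60*(-81) = -4860)
j(R) = -1 - R
D(o) = 5 + 4*o (D(o) = 5 + (-1 - 1*(-5))*o = 5 + (-1 + 5)*o = 5 + 4*o)
1/(D(b) + S(-45)) = 1/((5 + 4*(-4860)) - 231) = 1/((5 - 19440) - 231) = 1/(-19435 - 231) = 1/(-19666) = -1/19666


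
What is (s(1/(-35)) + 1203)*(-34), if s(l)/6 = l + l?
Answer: -1431162/35 ≈ -40890.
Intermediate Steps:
s(l) = 12*l (s(l) = 6*(l + l) = 6*(2*l) = 12*l)
(s(1/(-35)) + 1203)*(-34) = (12/(-35) + 1203)*(-34) = (12*(-1/35) + 1203)*(-34) = (-12/35 + 1203)*(-34) = (42093/35)*(-34) = -1431162/35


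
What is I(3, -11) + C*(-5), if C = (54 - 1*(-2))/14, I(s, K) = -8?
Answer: -28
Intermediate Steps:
C = 4 (C = (54 + 2)*(1/14) = 56*(1/14) = 4)
I(3, -11) + C*(-5) = -8 + 4*(-5) = -8 - 20 = -28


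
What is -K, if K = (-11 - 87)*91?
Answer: 8918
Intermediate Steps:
K = -8918 (K = -98*91 = -8918)
-K = -1*(-8918) = 8918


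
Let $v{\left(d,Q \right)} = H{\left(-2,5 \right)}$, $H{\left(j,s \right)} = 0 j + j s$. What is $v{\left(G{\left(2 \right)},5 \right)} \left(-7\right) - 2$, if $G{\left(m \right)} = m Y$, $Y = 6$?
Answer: $68$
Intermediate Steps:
$G{\left(m \right)} = 6 m$ ($G{\left(m \right)} = m 6 = 6 m$)
$H{\left(j,s \right)} = j s$ ($H{\left(j,s \right)} = 0 + j s = j s$)
$v{\left(d,Q \right)} = -10$ ($v{\left(d,Q \right)} = \left(-2\right) 5 = -10$)
$v{\left(G{\left(2 \right)},5 \right)} \left(-7\right) - 2 = \left(-10\right) \left(-7\right) - 2 = 70 - 2 = 68$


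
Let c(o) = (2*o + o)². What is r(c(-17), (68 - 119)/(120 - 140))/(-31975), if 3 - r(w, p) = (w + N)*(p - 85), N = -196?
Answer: -793181/127900 ≈ -6.2016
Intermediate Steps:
c(o) = 9*o² (c(o) = (3*o)² = 9*o²)
r(w, p) = 3 - (-196 + w)*(-85 + p) (r(w, p) = 3 - (w - 196)*(p - 85) = 3 - (-196 + w)*(-85 + p))
r(c(-17), (68 - 119)/(120 - 140))/(-31975) = (-16657 + 85*(9*(-17)²) + 196*((68 - 119)/(120 - 140)) - (68 - 119)/(120 - 140)*9*(-17)²)/(-31975) = (-16657 + 85*(9*289) + 196*(-51/(-20)) - (-51/(-20))*9*289)*(-1/31975) = (-16657 + 85*2601 + 196*(-51*(-1/20)) - 1*(-51*(-1/20))*2601)*(-1/31975) = (-16657 + 221085 + 196*(51/20) - 1*51/20*2601)*(-1/31975) = (-16657 + 221085 + 2499/5 - 132651/20)*(-1/31975) = (793181/4)*(-1/31975) = -793181/127900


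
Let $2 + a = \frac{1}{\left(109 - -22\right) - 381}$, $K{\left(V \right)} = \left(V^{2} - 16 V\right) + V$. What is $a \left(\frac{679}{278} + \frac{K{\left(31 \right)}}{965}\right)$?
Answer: $- \frac{397354623}{67067500} \approx -5.9247$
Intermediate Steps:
$K{\left(V \right)} = V^{2} - 15 V$
$a = - \frac{501}{250}$ ($a = -2 + \frac{1}{\left(109 - -22\right) - 381} = -2 + \frac{1}{\left(109 + 22\right) - 381} = -2 + \frac{1}{131 - 381} = -2 + \frac{1}{-250} = -2 - \frac{1}{250} = - \frac{501}{250} \approx -2.004$)
$a \left(\frac{679}{278} + \frac{K{\left(31 \right)}}{965}\right) = - \frac{501 \left(\frac{679}{278} + \frac{31 \left(-15 + 31\right)}{965}\right)}{250} = - \frac{501 \left(679 \cdot \frac{1}{278} + 31 \cdot 16 \cdot \frac{1}{965}\right)}{250} = - \frac{501 \left(\frac{679}{278} + 496 \cdot \frac{1}{965}\right)}{250} = - \frac{501 \left(\frac{679}{278} + \frac{496}{965}\right)}{250} = \left(- \frac{501}{250}\right) \frac{793123}{268270} = - \frac{397354623}{67067500}$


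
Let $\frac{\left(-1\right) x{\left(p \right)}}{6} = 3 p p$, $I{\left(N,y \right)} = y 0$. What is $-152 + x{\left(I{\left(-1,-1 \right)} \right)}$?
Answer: $-152$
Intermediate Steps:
$I{\left(N,y \right)} = 0$
$x{\left(p \right)} = - 18 p^{2}$ ($x{\left(p \right)} = - 6 \cdot 3 p p = - 6 \cdot 3 p^{2} = - 18 p^{2}$)
$-152 + x{\left(I{\left(-1,-1 \right)} \right)} = -152 - 18 \cdot 0^{2} = -152 - 0 = -152 + 0 = -152$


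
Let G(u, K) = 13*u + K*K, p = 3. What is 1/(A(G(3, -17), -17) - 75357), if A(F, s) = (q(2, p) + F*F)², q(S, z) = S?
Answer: 1/11574672039 ≈ 8.6396e-11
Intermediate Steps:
G(u, K) = K² + 13*u (G(u, K) = 13*u + K² = K² + 13*u)
A(F, s) = (2 + F²)² (A(F, s) = (2 + F*F)² = (2 + F²)²)
1/(A(G(3, -17), -17) - 75357) = 1/((2 + ((-17)² + 13*3)²)² - 75357) = 1/((2 + (289 + 39)²)² - 75357) = 1/((2 + 328²)² - 75357) = 1/((2 + 107584)² - 75357) = 1/(107586² - 75357) = 1/(11574747396 - 75357) = 1/11574672039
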